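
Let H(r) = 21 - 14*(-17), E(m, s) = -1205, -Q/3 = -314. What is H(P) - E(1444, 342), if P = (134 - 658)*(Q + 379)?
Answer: 1464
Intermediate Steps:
Q = 942 (Q = -3*(-314) = 942)
P = -692204 (P = (134 - 658)*(942 + 379) = -524*1321 = -692204)
H(r) = 259 (H(r) = 21 + 238 = 259)
H(P) - E(1444, 342) = 259 - 1*(-1205) = 259 + 1205 = 1464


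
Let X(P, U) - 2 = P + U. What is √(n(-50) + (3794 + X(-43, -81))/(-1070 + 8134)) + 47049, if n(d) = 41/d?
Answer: 47049 + I*√23404798/8830 ≈ 47049.0 + 0.54789*I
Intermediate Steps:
X(P, U) = 2 + P + U (X(P, U) = 2 + (P + U) = 2 + P + U)
√(n(-50) + (3794 + X(-43, -81))/(-1070 + 8134)) + 47049 = √(41/(-50) + (3794 + (2 - 43 - 81))/(-1070 + 8134)) + 47049 = √(41*(-1/50) + (3794 - 122)/7064) + 47049 = √(-41/50 + 3672*(1/7064)) + 47049 = √(-41/50 + 459/883) + 47049 = √(-13253/44150) + 47049 = I*√23404798/8830 + 47049 = 47049 + I*√23404798/8830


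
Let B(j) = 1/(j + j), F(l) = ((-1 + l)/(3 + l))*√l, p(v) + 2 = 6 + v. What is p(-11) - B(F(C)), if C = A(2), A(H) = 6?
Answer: -7 - 3*√6/20 ≈ -7.3674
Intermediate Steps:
C = 6
p(v) = 4 + v (p(v) = -2 + (6 + v) = 4 + v)
F(l) = √l*(-1 + l)/(3 + l) (F(l) = ((-1 + l)/(3 + l))*√l = √l*(-1 + l)/(3 + l))
B(j) = 1/(2*j)
p(-11) - B(F(C)) = (4 - 11) - 1/(2*(√6*(-1 + 6)/(3 + 6))) = -7 - 1/(2*(√6*5/9)) = -7 - 1/(2*(√6*(⅑)*5)) = -7 - 1/(2*(5*√6/9)) = -7 - 3*√6/10/2 = -7 - 3*√6/20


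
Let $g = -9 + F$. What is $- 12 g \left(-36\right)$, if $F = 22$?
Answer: $5616$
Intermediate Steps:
$g = 13$ ($g = -9 + 22 = 13$)
$- 12 g \left(-36\right) = \left(-12\right) 13 \left(-36\right) = \left(-156\right) \left(-36\right) = 5616$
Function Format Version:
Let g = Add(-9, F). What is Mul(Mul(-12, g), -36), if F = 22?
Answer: 5616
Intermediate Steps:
g = 13 (g = Add(-9, 22) = 13)
Mul(Mul(-12, g), -36) = Mul(Mul(-12, 13), -36) = Mul(-156, -36) = 5616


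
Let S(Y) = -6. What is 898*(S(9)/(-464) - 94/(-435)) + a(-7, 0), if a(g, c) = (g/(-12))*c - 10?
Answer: 340453/1740 ≈ 195.66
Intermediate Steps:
a(g, c) = -10 - c*g/12 (a(g, c) = (-g/12)*c - 10 = -c*g/12 - 10 = -10 - c*g/12)
898*(S(9)/(-464) - 94/(-435)) + a(-7, 0) = 898*(-6/(-464) - 94/(-435)) + (-10 - 1/12*0*(-7)) = 898*(-6*(-1/464) - 94*(-1/435)) + (-10 + 0) = 898*(3/232 + 94/435) - 10 = 898*(797/3480) - 10 = 357853/1740 - 10 = 340453/1740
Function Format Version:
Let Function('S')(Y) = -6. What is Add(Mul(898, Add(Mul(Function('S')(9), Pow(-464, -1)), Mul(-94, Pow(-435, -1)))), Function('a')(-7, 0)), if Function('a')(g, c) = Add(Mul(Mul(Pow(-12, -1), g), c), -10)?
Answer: Rational(340453, 1740) ≈ 195.66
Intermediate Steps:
Function('a')(g, c) = Add(-10, Mul(Rational(-1, 12), c, g)) (Function('a')(g, c) = Add(Mul(Mul(Rational(-1, 12), g), c), -10) = Add(Mul(Rational(-1, 12), c, g), -10) = Add(-10, Mul(Rational(-1, 12), c, g)))
Add(Mul(898, Add(Mul(Function('S')(9), Pow(-464, -1)), Mul(-94, Pow(-435, -1)))), Function('a')(-7, 0)) = Add(Mul(898, Add(Mul(-6, Pow(-464, -1)), Mul(-94, Pow(-435, -1)))), Add(-10, Mul(Rational(-1, 12), 0, -7))) = Add(Mul(898, Add(Mul(-6, Rational(-1, 464)), Mul(-94, Rational(-1, 435)))), Add(-10, 0)) = Add(Mul(898, Add(Rational(3, 232), Rational(94, 435))), -10) = Add(Mul(898, Rational(797, 3480)), -10) = Add(Rational(357853, 1740), -10) = Rational(340453, 1740)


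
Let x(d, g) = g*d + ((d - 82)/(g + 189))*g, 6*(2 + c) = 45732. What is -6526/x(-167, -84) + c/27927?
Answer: -1577785/8489808 ≈ -0.18584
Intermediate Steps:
c = 7620 (c = -2 + (1/6)*45732 = -2 + 7622 = 7620)
x(d, g) = d*g + g*(-82 + d)/(189 + g) (x(d, g) = d*g + ((-82 + d)/(189 + g))*g = d*g + g*(-82 + d)/(189 + g))
-6526/x(-167, -84) + c/27927 = -6526*(-(189 - 84)/(84*(-82 + 190*(-167) - 167*(-84)))) + 7620/27927 = -6526*(-5/(4*(-82 - 31730 + 14028))) + 7620*(1/27927) = -6526/((-84*1/105*(-17784))) + 2540/9309 = -6526/71136/5 + 2540/9309 = -6526*5/71136 + 2540/9309 = -1255/2736 + 2540/9309 = -1577785/8489808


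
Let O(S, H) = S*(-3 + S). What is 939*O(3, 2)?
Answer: 0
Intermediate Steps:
939*O(3, 2) = 939*(3*(-3 + 3)) = 939*(3*0) = 939*0 = 0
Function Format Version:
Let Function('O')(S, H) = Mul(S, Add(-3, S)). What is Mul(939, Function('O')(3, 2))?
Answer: 0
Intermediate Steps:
Mul(939, Function('O')(3, 2)) = Mul(939, Mul(3, Add(-3, 3))) = Mul(939, Mul(3, 0)) = Mul(939, 0) = 0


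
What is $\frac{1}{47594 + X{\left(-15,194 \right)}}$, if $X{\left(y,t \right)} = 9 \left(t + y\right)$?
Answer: $\frac{1}{49205} \approx 2.0323 \cdot 10^{-5}$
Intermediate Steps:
$X{\left(y,t \right)} = 9 t + 9 y$
$\frac{1}{47594 + X{\left(-15,194 \right)}} = \frac{1}{47594 + \left(9 \cdot 194 + 9 \left(-15\right)\right)} = \frac{1}{47594 + \left(1746 - 135\right)} = \frac{1}{47594 + 1611} = \frac{1}{49205}$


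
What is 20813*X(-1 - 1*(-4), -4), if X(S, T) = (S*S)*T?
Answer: -749268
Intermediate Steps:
X(S, T) = T*S**2 (X(S, T) = S**2*T = T*S**2)
20813*X(-1 - 1*(-4), -4) = 20813*(-4*(-1 - 1*(-4))**2) = 20813*(-4*(-1 + 4)**2) = 20813*(-4*3**2) = 20813*(-4*9) = 20813*(-36) = -749268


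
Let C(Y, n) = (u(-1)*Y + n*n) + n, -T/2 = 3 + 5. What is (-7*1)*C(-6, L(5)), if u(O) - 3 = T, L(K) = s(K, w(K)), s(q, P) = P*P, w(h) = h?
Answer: -5096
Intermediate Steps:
T = -16 (T = -2*(3 + 5) = -2*8 = -16)
s(q, P) = P²
L(K) = K²
u(O) = -13 (u(O) = 3 - 16 = -13)
C(Y, n) = n + n² - 13*Y (C(Y, n) = (-13*Y + n*n) + n = (-13*Y + n²) + n = (n² - 13*Y) + n = n + n² - 13*Y)
(-7*1)*C(-6, L(5)) = (-7*1)*(5² + (5²)² - 13*(-6)) = -7*(25 + 25² + 78) = -7*(25 + 625 + 78) = -7*728 = -5096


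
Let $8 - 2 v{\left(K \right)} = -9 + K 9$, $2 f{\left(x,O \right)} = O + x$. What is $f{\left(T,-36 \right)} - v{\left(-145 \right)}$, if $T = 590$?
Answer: $-384$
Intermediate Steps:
$f{\left(x,O \right)} = \frac{O}{2} + \frac{x}{2}$ ($f{\left(x,O \right)} = \frac{O + x}{2} = \frac{O}{2} + \frac{x}{2}$)
$v{\left(K \right)} = \frac{17}{2} - \frac{9 K}{2}$ ($v{\left(K \right)} = 4 - \frac{-9 + K 9}{2} = 4 - \frac{-9 + 9 K}{2} = 4 - \left(- \frac{9}{2} + \frac{9 K}{2}\right) = \frac{17}{2} - \frac{9 K}{2}$)
$f{\left(T,-36 \right)} - v{\left(-145 \right)} = \left(\frac{1}{2} \left(-36\right) + \frac{1}{2} \cdot 590\right) - \left(\frac{17}{2} - - \frac{1305}{2}\right) = \left(-18 + 295\right) - \left(\frac{17}{2} + \frac{1305}{2}\right) = 277 - 661 = -384$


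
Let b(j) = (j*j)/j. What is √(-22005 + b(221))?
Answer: 2*I*√5446 ≈ 147.59*I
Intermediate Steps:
b(j) = j (b(j) = j²/j = j)
√(-22005 + b(221)) = √(-22005 + 221) = √(-21784) = 2*I*√5446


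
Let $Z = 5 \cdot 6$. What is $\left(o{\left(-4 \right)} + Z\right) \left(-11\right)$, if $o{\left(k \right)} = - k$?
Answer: $-374$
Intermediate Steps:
$Z = 30$
$\left(o{\left(-4 \right)} + Z\right) \left(-11\right) = \left(\left(-1\right) \left(-4\right) + 30\right) \left(-11\right) = \left(4 + 30\right) \left(-11\right) = 34 \left(-11\right) = -374$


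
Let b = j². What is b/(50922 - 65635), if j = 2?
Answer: -4/14713 ≈ -0.00027187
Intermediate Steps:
b = 4 (b = 2² = 4)
b/(50922 - 65635) = 4/(50922 - 65635) = 4/(-14713) = 4*(-1/14713) = -4/14713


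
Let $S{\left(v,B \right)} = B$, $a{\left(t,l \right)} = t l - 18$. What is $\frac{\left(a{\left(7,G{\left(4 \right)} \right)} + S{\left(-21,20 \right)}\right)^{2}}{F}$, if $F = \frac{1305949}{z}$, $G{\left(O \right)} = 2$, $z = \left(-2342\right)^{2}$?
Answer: $\frac{1404150784}{1305949} \approx 1075.2$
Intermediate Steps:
$z = 5484964$
$a{\left(t,l \right)} = -18 + l t$ ($a{\left(t,l \right)} = l t - 18 = -18 + l t$)
$F = \frac{1305949}{5484964} \approx 0.2381$
$\frac{\left(a{\left(7,G{\left(4 \right)} \right)} + S{\left(-21,20 \right)}\right)^{2}}{F} = \frac{\left(\left(-18 + 2 \cdot 7\right) + 20\right)^{2}}{\frac{1305949}{5484964}} = \left(\left(-18 + 14\right) + 20\right)^{2} \cdot \frac{5484964}{1305949} = \left(-4 + 20\right)^{2} \cdot \frac{5484964}{1305949} = 16^{2} \cdot \frac{5484964}{1305949} = 256 \cdot \frac{5484964}{1305949} = \frac{1404150784}{1305949}$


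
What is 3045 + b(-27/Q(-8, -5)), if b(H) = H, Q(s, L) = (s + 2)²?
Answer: 12177/4 ≈ 3044.3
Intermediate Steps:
Q(s, L) = (2 + s)²
3045 + b(-27/Q(-8, -5)) = 3045 - 27/(2 - 8)² = 3045 - 27/((-6)²) = 3045 - 27/36 = 3045 - 27*1/36 = 3045 - ¾ = 12177/4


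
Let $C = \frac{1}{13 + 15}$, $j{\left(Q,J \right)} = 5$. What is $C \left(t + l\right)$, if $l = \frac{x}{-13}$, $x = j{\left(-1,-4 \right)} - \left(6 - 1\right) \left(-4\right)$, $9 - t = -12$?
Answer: $\frac{62}{91} \approx 0.68132$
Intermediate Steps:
$t = 21$ ($t = 9 - -12 = 9 + 12 = 21$)
$x = 25$ ($x = 5 - \left(6 - 1\right) \left(-4\right) = 5 - 5 \left(-4\right) = 5 - -20 = 5 + 20 = 25$)
$l = - \frac{25}{13}$ ($l = \frac{25}{-13} = 25 \left(- \frac{1}{13}\right) = - \frac{25}{13} \approx -1.9231$)
$C = \frac{1}{28} \approx 0.035714$
$C \left(t + l\right) = \frac{21 - \frac{25}{13}}{28} = \frac{1}{28} \cdot \frac{248}{13} = \frac{62}{91}$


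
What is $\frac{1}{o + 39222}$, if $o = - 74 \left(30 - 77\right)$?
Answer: $\frac{1}{42700} \approx 2.3419 \cdot 10^{-5}$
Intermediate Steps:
$o = 3478$ ($o = \left(-74\right) \left(-47\right) = 3478$)
$\frac{1}{o + 39222} = \frac{1}{3478 + 39222} = \frac{1}{42700}$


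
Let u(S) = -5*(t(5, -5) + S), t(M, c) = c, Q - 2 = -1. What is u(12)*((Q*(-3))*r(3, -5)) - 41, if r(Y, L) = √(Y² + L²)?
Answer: -41 + 105*√34 ≈ 571.25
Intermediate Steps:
Q = 1 (Q = 2 - 1 = 1)
r(Y, L) = √(L² + Y²)
u(S) = 25 - 5*S (u(S) = -5*(-5 + S) = 25 - 5*S)
u(12)*((Q*(-3))*r(3, -5)) - 41 = (25 - 5*12)*((1*(-3))*√((-5)² + 3²)) - 41 = (25 - 60)*(-3*√(25 + 9)) - 41 = -(-105)*√34 - 41 = 105*√34 - 41 = -41 + 105*√34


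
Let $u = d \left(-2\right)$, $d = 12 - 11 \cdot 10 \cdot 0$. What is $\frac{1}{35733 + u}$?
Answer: $\frac{1}{35709} \approx 2.8004 \cdot 10^{-5}$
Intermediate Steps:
$d = 12$ ($d = 12 - 0 = 12 + 0 = 12$)
$u = -24$ ($u = 12 \left(-2\right) = -24$)
$\frac{1}{35733 + u} = \frac{1}{35733 - 24} = \frac{1}{35709}$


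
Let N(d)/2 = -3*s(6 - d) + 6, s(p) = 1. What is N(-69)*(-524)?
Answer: -3144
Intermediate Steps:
N(d) = 6 (N(d) = 2*(-3*1 + 6) = 2*(-3 + 6) = 2*3 = 6)
N(-69)*(-524) = 6*(-524) = -3144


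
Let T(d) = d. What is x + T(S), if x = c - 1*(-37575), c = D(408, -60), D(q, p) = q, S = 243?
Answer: 38226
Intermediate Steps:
c = 408
x = 37983 (x = 408 - 1*(-37575) = 408 + 37575 = 37983)
x + T(S) = 37983 + 243 = 38226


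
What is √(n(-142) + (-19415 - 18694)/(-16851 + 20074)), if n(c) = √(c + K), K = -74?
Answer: √(-122825307 + 62326374*I*√6)/3223 ≈ 1.876 + 3.9171*I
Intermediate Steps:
n(c) = √(-74 + c) (n(c) = √(c - 74) = √(-74 + c))
√(n(-142) + (-19415 - 18694)/(-16851 + 20074)) = √(√(-74 - 142) + (-19415 - 18694)/(-16851 + 20074)) = √(√(-216) - 38109/3223) = √(6*I*√6 - 38109*1/3223) = √(6*I*√6 - 38109/3223) = √(-38109/3223 + 6*I*√6)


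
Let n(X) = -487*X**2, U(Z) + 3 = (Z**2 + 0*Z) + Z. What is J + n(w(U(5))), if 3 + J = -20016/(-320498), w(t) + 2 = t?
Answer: -48776260114/160249 ≈ -3.0438e+5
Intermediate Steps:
U(Z) = -3 + Z + Z**2 (U(Z) = -3 + ((Z**2 + 0*Z) + Z) = -3 + ((Z**2 + 0) + Z) = -3 + (Z**2 + Z) = -3 + (Z + Z**2) = -3 + Z + Z**2)
w(t) = -2 + t
J = -470739/160249 (J = -3 - 20016/(-320498) = -3 - 20016*(-1/320498) = -3 + 10008/160249 = -470739/160249 ≈ -2.9375)
J + n(w(U(5))) = -470739/160249 - 487*(-2 + (-3 + 5 + 5**2))**2 = -470739/160249 - 487*(-2 + (-3 + 5 + 25))**2 = -470739/160249 - 487*(-2 + 27)**2 = -470739/160249 - 487*25**2 = -470739/160249 - 487*625 = -470739/160249 - 304375 = -48776260114/160249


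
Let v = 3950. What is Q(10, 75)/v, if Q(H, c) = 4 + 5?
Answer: 9/3950 ≈ 0.0022785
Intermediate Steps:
Q(H, c) = 9
Q(10, 75)/v = 9/3950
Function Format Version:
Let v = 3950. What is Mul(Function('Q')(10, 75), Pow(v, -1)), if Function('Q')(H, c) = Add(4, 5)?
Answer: Rational(9, 3950) ≈ 0.0022785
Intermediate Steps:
Function('Q')(H, c) = 9
Mul(Function('Q')(10, 75), Pow(v, -1)) = Mul(9, Pow(3950, -1)) = Mul(9, Rational(1, 3950)) = Rational(9, 3950)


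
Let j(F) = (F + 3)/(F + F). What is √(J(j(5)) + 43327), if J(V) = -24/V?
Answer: √43297 ≈ 208.08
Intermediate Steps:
j(F) = (3 + F)/(2*F) (j(F) = (3 + F)/((2*F)) = (3 + F)*(1/(2*F)) = (3 + F)/(2*F))
√(J(j(5)) + 43327) = √(-24*10/(3 + 5) + 43327) = √(-24/((½)*(⅕)*8) + 43327) = √(-24/⅘ + 43327) = √(-24*5/4 + 43327) = √(-30 + 43327) = √43297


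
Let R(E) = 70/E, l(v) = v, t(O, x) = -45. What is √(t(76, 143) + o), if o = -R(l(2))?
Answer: 4*I*√5 ≈ 8.9443*I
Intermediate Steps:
o = -35 (o = -70/2 = -1*35 = -35)
√(t(76, 143) + o) = √(-45 - 35) = √(-80) = 4*I*√5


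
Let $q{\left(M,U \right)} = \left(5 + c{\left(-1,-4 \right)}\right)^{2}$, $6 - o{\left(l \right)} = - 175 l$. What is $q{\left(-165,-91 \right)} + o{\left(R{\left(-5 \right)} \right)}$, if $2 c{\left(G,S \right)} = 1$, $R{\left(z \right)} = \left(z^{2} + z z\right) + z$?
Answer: $\frac{31645}{4} \approx 7911.3$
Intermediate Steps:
$R{\left(z \right)} = z + 2 z^{2}$ ($R{\left(z \right)} = \left(z^{2} + z^{2}\right) + z = 2 z^{2} + z = z + 2 z^{2}$)
$c{\left(G,S \right)} = \frac{1}{2}$ ($c{\left(G,S \right)} = \frac{1}{2} \cdot 1 = \frac{1}{2}$)
$o{\left(l \right)} = 6 + 175 l$ ($o{\left(l \right)} = 6 - - 175 l = 6 + 175 l$)
$q{\left(M,U \right)} = \frac{121}{4}$ ($q{\left(M,U \right)} = \left(5 + \frac{1}{2}\right)^{2} = \left(\frac{11}{2}\right)^{2} = \frac{121}{4}$)
$q{\left(-165,-91 \right)} + o{\left(R{\left(-5 \right)} \right)} = \frac{121}{4} + \left(6 + 175 \left(- 5 \left(1 + 2 \left(-5\right)\right)\right)\right) = \frac{121}{4} + \left(6 + 175 \left(- 5 \left(1 - 10\right)\right)\right) = \frac{121}{4} + \left(6 + 175 \left(\left(-5\right) \left(-9\right)\right)\right) = \frac{121}{4} + \left(6 + 175 \cdot 45\right) = \frac{121}{4} + \left(6 + 7875\right) = \frac{121}{4} + 7881 = \frac{31645}{4}$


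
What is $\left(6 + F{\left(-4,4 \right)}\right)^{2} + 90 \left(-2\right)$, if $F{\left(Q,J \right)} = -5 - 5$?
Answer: $-164$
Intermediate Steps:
$F{\left(Q,J \right)} = -10$ ($F{\left(Q,J \right)} = -5 - 5 = -10$)
$\left(6 + F{\left(-4,4 \right)}\right)^{2} + 90 \left(-2\right) = \left(6 - 10\right)^{2} + 90 \left(-2\right) = \left(-4\right)^{2} - 180 = 16 - 180 = -164$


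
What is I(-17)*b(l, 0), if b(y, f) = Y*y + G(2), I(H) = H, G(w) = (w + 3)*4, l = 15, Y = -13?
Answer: 2975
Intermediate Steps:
G(w) = 12 + 4*w (G(w) = (3 + w)*4 = 12 + 4*w)
b(y, f) = 20 - 13*y (b(y, f) = -13*y + (12 + 4*2) = -13*y + (12 + 8) = -13*y + 20 = 20 - 13*y)
I(-17)*b(l, 0) = -17*(20 - 13*15) = -17*(20 - 195) = -17*(-175) = 2975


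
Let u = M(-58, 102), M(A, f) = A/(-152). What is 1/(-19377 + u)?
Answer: -76/1472623 ≈ -5.1609e-5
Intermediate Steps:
M(A, f) = -A/152 (M(A, f) = A*(-1/152) = -A/152)
u = 29/76 (u = -1/152*(-58) = 29/76 ≈ 0.38158)
1/(-19377 + u) = 1/(-19377 + 29/76) = 1/(-1472623/76) = -76/1472623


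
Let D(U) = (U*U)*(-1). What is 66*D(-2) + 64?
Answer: -200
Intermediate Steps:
D(U) = -U² (D(U) = U²*(-1) = -U²)
66*D(-2) + 64 = 66*(-1*(-2)²) + 64 = 66*(-1*4) + 64 = 66*(-4) + 64 = -264 + 64 = -200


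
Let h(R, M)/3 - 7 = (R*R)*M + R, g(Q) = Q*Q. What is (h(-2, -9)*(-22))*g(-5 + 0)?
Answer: 51150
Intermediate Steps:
g(Q) = Q**2
h(R, M) = 21 + 3*R + 3*M*R**2 (h(R, M) = 21 + 3*((R*R)*M + R) = 21 + 3*(R**2*M + R) = 21 + 3*(M*R**2 + R) = 21 + 3*(R + M*R**2) = 21 + (3*R + 3*M*R**2) = 21 + 3*R + 3*M*R**2)
(h(-2, -9)*(-22))*g(-5 + 0) = ((21 + 3*(-2) + 3*(-9)*(-2)**2)*(-22))*(-5 + 0)**2 = ((21 - 6 + 3*(-9)*4)*(-22))*(-5)**2 = ((21 - 6 - 108)*(-22))*25 = -93*(-22)*25 = 2046*25 = 51150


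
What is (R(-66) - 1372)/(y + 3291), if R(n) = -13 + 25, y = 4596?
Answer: -1360/7887 ≈ -0.17244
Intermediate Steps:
R(n) = 12
(R(-66) - 1372)/(y + 3291) = (12 - 1372)/(4596 + 3291) = -1360/7887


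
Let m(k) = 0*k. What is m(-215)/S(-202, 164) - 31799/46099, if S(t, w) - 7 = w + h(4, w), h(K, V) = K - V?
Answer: -31799/46099 ≈ -0.68980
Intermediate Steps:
m(k) = 0
S(t, w) = 11 (S(t, w) = 7 + (w + (4 - w)) = 7 + 4 = 11)
m(-215)/S(-202, 164) - 31799/46099 = 0/11 - 31799/46099 = 0*(1/11) - 31799*1/46099 = 0 - 31799/46099 = -31799/46099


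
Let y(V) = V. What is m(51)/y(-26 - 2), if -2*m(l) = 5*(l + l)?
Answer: 255/28 ≈ 9.1071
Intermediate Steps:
m(l) = -5*l (m(l) = -5*(l + l)/2 = -5*2*l/2 = -5*l)
m(51)/y(-26 - 2) = (-5*51)/(-26 - 2) = -255/(-28) = -255*(-1/28) = 255/28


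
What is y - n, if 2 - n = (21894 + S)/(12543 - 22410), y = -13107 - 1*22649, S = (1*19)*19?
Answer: -352846441/9867 ≈ -35760.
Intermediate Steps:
S = 361 (S = 19*19 = 361)
y = -35756 (y = -13107 - 22649 = -35756)
n = 41989/9867 (n = 2 - (21894 + 361)/(12543 - 22410) = 2 - 22255/(-9867) = 2 - 22255*(-1)/9867 = 2 - 1*(-22255/9867) = 2 + 22255/9867 = 41989/9867 ≈ 4.2555)
y - n = -35756 - 1*41989/9867 = -35756 - 41989/9867 = -352846441/9867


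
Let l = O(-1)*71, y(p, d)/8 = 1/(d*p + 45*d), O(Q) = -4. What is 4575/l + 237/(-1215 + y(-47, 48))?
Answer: -67515771/4141004 ≈ -16.304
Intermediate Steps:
y(p, d) = 8/(45*d + d*p) (y(p, d) = 8/(d*p + 45*d) = 8/(45*d + d*p))
l = -284 (l = -4*71 = -284)
4575/l + 237/(-1215 + y(-47, 48)) = 4575/(-284) + 237/(-1215 + 8/(48*(45 - 47))) = 4575*(-1/284) + 237/(-1215 + 8*(1/48)/(-2)) = -4575/284 + 237/(-1215 + 8*(1/48)*(-½)) = -4575/284 + 237/(-1215 - 1/12) = -4575/284 + 237/(-14581/12) = -4575/284 + 237*(-12/14581) = -4575/284 - 2844/14581 = -67515771/4141004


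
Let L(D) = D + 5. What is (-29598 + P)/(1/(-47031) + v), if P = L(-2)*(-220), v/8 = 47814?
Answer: -1423063998/17989921871 ≈ -0.079103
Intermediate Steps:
L(D) = 5 + D
v = 382512 (v = 8*47814 = 382512)
P = -660 (P = (5 - 2)*(-220) = 3*(-220) = -660)
(-29598 + P)/(1/(-47031) + v) = (-29598 - 660)/(1/(-47031) + 382512) = -30258/(-1/47031 + 382512) = -30258/17989921871/47031 = -30258*47031/17989921871 = -1423063998/17989921871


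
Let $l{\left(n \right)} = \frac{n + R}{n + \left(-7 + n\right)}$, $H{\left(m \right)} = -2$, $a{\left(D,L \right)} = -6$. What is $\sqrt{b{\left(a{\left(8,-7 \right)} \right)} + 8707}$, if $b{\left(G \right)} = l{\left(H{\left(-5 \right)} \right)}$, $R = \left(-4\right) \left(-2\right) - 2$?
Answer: $\frac{\sqrt{1053503}}{11} \approx 93.309$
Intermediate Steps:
$R = 6$ ($R = 8 - 2 = 6$)
$l{\left(n \right)} = \frac{6 + n}{-7 + 2 n}$ ($l{\left(n \right)} = \frac{n + 6}{n + \left(-7 + n\right)} = \frac{6 + n}{-7 + 2 n}$)
$b{\left(G \right)} = - \frac{4}{11}$ ($b{\left(G \right)} = \frac{6 - 2}{-7 + 2 \left(-2\right)} = \frac{1}{-7 - 4} \cdot 4 = \frac{1}{-11} \cdot 4 = \left(- \frac{1}{11}\right) 4 = - \frac{4}{11}$)
$\sqrt{b{\left(a{\left(8,-7 \right)} \right)} + 8707} = \sqrt{- \frac{4}{11} + 8707} = \sqrt{\frac{95773}{11}} = \frac{\sqrt{1053503}}{11}$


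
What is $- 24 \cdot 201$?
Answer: $-4824$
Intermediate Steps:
$- 24 \cdot 201 = \left(-1\right) 4824 = -4824$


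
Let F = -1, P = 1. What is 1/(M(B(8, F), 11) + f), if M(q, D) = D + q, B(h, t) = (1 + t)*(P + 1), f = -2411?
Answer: -1/2400 ≈ -0.00041667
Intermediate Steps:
B(h, t) = 2 + 2*t (B(h, t) = (1 + t)*(1 + 1) = (1 + t)*2 = 2 + 2*t)
1/(M(B(8, F), 11) + f) = 1/((11 + (2 + 2*(-1))) - 2411) = 1/((11 + (2 - 2)) - 2411) = 1/((11 + 0) - 2411) = 1/(11 - 2411) = 1/(-2400) = -1/2400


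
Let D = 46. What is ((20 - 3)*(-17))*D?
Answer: -13294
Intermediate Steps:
((20 - 3)*(-17))*D = ((20 - 3)*(-17))*46 = (17*(-17))*46 = -289*46 = -13294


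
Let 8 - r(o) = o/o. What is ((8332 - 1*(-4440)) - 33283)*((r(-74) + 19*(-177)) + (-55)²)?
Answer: 6789141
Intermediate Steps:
r(o) = 7 (r(o) = 8 - o/o = 8 - 1*1 = 8 - 1 = 7)
((8332 - 1*(-4440)) - 33283)*((r(-74) + 19*(-177)) + (-55)²) = ((8332 - 1*(-4440)) - 33283)*((7 + 19*(-177)) + (-55)²) = ((8332 + 4440) - 33283)*((7 - 3363) + 3025) = (12772 - 33283)*(-3356 + 3025) = -20511*(-331) = 6789141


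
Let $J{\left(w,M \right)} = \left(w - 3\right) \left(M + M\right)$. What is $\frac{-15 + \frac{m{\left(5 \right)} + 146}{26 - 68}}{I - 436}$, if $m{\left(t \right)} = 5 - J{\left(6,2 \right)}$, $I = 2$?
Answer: $\frac{769}{18228} \approx 0.042188$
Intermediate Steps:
$J{\left(w,M \right)} = 2 M \left(-3 + w\right)$ ($J{\left(w,M \right)} = \left(-3 + w\right) 2 M = 2 M \left(-3 + w\right)$)
$m{\left(t \right)} = -7$ ($m{\left(t \right)} = 5 - 2 \cdot 2 \left(-3 + 6\right) = 5 - 2 \cdot 2 \cdot 3 = 5 - 12 = -7$)
$\frac{-15 + \frac{m{\left(5 \right)} + 146}{26 - 68}}{I - 436} = \frac{-15 + \frac{-7 + 146}{26 - 68}}{2 - 436} = \frac{-15 + \frac{139}{-42}}{-434} = \left(-15 + 139 \left(- \frac{1}{42}\right)\right) \left(- \frac{1}{434}\right) = \left(-15 - \frac{139}{42}\right) \left(- \frac{1}{434}\right) = \left(- \frac{769}{42}\right) \left(- \frac{1}{434}\right) = \frac{769}{18228}$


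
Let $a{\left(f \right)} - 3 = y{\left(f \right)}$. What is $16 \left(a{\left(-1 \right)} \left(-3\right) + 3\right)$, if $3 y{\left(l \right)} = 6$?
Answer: $-192$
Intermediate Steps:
$y{\left(l \right)} = 2$ ($y{\left(l \right)} = \frac{1}{3} \cdot 6 = 2$)
$a{\left(f \right)} = 5$ ($a{\left(f \right)} = 3 + 2 = 5$)
$16 \left(a{\left(-1 \right)} \left(-3\right) + 3\right) = 16 \left(5 \left(-3\right) + 3\right) = 16 \left(-15 + 3\right) = 16 \left(-12\right) = -192$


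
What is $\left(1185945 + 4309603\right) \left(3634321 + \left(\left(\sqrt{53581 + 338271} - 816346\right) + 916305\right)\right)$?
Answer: $20521914985440 + 10991096 \sqrt{97963} \approx 2.0525 \cdot 10^{13}$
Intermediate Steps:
$\left(1185945 + 4309603\right) \left(3634321 + \left(\left(\sqrt{53581 + 338271} - 816346\right) + 916305\right)\right) = 5495548 \left(3634321 + \left(\left(\sqrt{391852} - 816346\right) + 916305\right)\right) = 5495548 \left(3634321 + \left(\left(2 \sqrt{97963} - 816346\right) + 916305\right)\right) = 5495548 \left(3634321 + \left(\left(-816346 + 2 \sqrt{97963}\right) + 916305\right)\right) = 5495548 \left(3634321 + \left(99959 + 2 \sqrt{97963}\right)\right) = 5495548 \left(3734280 + 2 \sqrt{97963}\right) = 20521914985440 + 10991096 \sqrt{97963}$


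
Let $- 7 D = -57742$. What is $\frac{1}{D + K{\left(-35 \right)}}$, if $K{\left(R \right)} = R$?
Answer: $\frac{7}{57497} \approx 0.00012175$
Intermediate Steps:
$D = \frac{57742}{7}$ ($D = \left(- \frac{1}{7}\right) \left(-57742\right) = \frac{57742}{7} \approx 8248.9$)
$\frac{1}{D + K{\left(-35 \right)}} = \frac{1}{\frac{57742}{7} - 35} = \frac{1}{\frac{57497}{7}} = \frac{7}{57497}$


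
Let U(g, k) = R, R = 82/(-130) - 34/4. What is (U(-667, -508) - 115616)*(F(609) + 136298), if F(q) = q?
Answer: -2057885671169/130 ≈ -1.5830e+10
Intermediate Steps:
R = -1187/130 (R = 82*(-1/130) - 34*¼ = -41/65 - 17/2 = -1187/130 ≈ -9.1308)
U(g, k) = -1187/130
(U(-667, -508) - 115616)*(F(609) + 136298) = (-1187/130 - 115616)*(609 + 136298) = -15031267/130*136907 = -2057885671169/130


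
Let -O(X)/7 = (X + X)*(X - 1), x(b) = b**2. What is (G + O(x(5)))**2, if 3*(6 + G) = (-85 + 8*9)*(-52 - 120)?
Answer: 528172324/9 ≈ 5.8686e+7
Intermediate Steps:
G = 2218/3 (G = -6 + ((-85 + 8*9)*(-52 - 120))/3 = -6 + ((-85 + 72)*(-172))/3 = -6 + (-13*(-172))/3 = -6 + (1/3)*2236 = -6 + 2236/3 = 2218/3 ≈ 739.33)
O(X) = -14*X*(-1 + X) (O(X) = -7*(X + X)*(X - 1) = -7*2*X*(-1 + X) = -14*X*(-1 + X))
(G + O(x(5)))**2 = (2218/3 + 14*5**2*(1 - 1*5**2))**2 = (2218/3 + 14*25*(1 - 1*25))**2 = (2218/3 + 14*25*(1 - 25))**2 = (2218/3 + 14*25*(-24))**2 = (2218/3 - 8400)**2 = (-22982/3)**2 = 528172324/9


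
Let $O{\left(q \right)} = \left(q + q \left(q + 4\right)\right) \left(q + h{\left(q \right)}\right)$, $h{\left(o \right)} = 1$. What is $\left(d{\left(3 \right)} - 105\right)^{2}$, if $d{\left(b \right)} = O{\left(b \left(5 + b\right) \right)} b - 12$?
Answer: $2712638889$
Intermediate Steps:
$O{\left(q \right)} = \left(1 + q\right) \left(q + q \left(4 + q\right)\right)$ ($O{\left(q \right)} = \left(q + q \left(q + 4\right)\right) \left(q + 1\right) = \left(q + q \left(4 + q\right)\right) \left(1 + q\right) = \left(1 + q\right) \left(q + q \left(4 + q\right)\right)$)
$d{\left(b \right)} = -12 + b^{2} \left(5 + b\right) \left(5 + b^{2} \left(5 + b\right)^{2} + 6 b \left(5 + b\right)\right)$ ($d{\left(b \right)} = b \left(5 + b\right) \left(5 + \left(b \left(5 + b\right)\right)^{2} + 6 b \left(5 + b\right)\right) b - 12 = b \left(5 + b\right) \left(5 + b^{2} \left(5 + b\right)^{2} + 6 b \left(5 + b\right)\right) b - 12 = b^{2} \left(5 + b\right) \left(5 + b^{2} \left(5 + b\right)^{2} + 6 b \left(5 + b\right)\right) - 12 = -12 + b^{2} \left(5 + b\right) \left(5 + b^{2} \left(5 + b\right)^{2} + 6 b \left(5 + b\right)\right)$)
$\left(d{\left(3 \right)} - 105\right)^{2} = \left(\left(-12 + 3^{2} \left(5 + 3\right) \left(5 + 3^{2} \left(5 + 3\right)^{2} + 6 \cdot 3 \left(5 + 3\right)\right)\right) - 105\right)^{2} = \left(\left(-12 + 9 \cdot 8 \left(5 + 9 \cdot 8^{2} + 6 \cdot 3 \cdot 8\right)\right) - 105\right)^{2} = \left(\left(-12 + 9 \cdot 8 \left(5 + 9 \cdot 64 + 144\right)\right) - 105\right)^{2} = \left(\left(-12 + 9 \cdot 8 \left(5 + 576 + 144\right)\right) - 105\right)^{2} = \left(\left(-12 + 9 \cdot 8 \cdot 725\right) - 105\right)^{2} = \left(\left(-12 + 52200\right) - 105\right)^{2} = \left(52188 - 105\right)^{2} = 52083^{2} = 2712638889$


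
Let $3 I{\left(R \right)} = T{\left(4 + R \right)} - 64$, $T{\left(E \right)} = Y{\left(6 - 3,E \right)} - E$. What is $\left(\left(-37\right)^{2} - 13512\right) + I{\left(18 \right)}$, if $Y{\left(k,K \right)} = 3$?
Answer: $- \frac{36512}{3} \approx -12171.0$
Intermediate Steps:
$T{\left(E \right)} = 3 - E$
$I{\left(R \right)} = - \frac{65}{3} - \frac{R}{3}$ ($I{\left(R \right)} = \frac{\left(3 - \left(4 + R\right)\right) - 64}{3} = \frac{\left(-1 - R\right) - 64}{3} = \frac{-65 - R}{3} = - \frac{65}{3} - \frac{R}{3}$)
$\left(\left(-37\right)^{2} - 13512\right) + I{\left(18 \right)} = \left(\left(-37\right)^{2} - 13512\right) - \frac{83}{3} = \left(1369 - 13512\right) - \frac{83}{3} = -12143 - \frac{83}{3} = - \frac{36512}{3}$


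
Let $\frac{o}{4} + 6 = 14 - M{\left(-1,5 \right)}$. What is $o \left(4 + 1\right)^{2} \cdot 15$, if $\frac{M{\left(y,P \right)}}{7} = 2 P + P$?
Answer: $-145500$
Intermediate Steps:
$M{\left(y,P \right)} = 21 P$ ($M{\left(y,P \right)} = 7 \left(2 P + P\right) = 7 \cdot 3 P = 21 P$)
$o = -388$ ($o = -24 + 4 \left(14 - 21 \cdot 5\right) = -24 + 4 \left(14 - 105\right) = -24 + 4 \left(-91\right) = -24 - 364 = -388$)
$o \left(4 + 1\right)^{2} \cdot 15 = - 388 \left(4 + 1\right)^{2} \cdot 15 = - 388 \cdot 5^{2} \cdot 15 = \left(-388\right) 25 \cdot 15 = \left(-9700\right) 15 = -145500$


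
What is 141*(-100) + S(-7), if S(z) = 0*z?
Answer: -14100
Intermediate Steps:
S(z) = 0
141*(-100) + S(-7) = 141*(-100) + 0 = -14100 + 0 = -14100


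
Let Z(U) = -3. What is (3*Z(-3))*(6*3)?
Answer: -162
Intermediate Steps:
(3*Z(-3))*(6*3) = (3*(-3))*(6*3) = -9*18 = -162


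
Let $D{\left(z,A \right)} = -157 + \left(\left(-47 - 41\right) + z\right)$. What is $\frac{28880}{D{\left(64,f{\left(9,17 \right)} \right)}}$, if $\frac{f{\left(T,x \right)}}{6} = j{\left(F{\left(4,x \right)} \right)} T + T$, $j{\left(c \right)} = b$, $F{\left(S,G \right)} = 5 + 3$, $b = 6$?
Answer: $- \frac{28880}{181} \approx -159.56$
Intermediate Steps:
$F{\left(S,G \right)} = 8$
$j{\left(c \right)} = 6$
$f{\left(T,x \right)} = 42 T$ ($f{\left(T,x \right)} = 6 \left(6 T + T\right) = 6 \cdot 7 T = 42 T$)
$D{\left(z,A \right)} = -245 + z$ ($D{\left(z,A \right)} = -157 + \left(-88 + z\right) = -245 + z$)
$\frac{28880}{D{\left(64,f{\left(9,17 \right)} \right)}} = \frac{28880}{-245 + 64} = \frac{28880}{-181} = 28880 \left(- \frac{1}{181}\right) = - \frac{28880}{181}$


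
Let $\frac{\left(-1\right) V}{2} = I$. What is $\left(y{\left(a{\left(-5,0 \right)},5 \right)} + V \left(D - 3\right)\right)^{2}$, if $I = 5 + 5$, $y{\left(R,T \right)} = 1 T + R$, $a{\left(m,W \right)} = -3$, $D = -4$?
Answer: $20164$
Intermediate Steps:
$y{\left(R,T \right)} = R + T$ ($y{\left(R,T \right)} = T + R = R + T$)
$I = 10$
$V = -20$ ($V = \left(-2\right) 10 = -20$)
$\left(y{\left(a{\left(-5,0 \right)},5 \right)} + V \left(D - 3\right)\right)^{2} = \left(\left(-3 + 5\right) - 20 \left(-4 - 3\right)\right)^{2} = \left(2 - -140\right)^{2} = \left(2 + 140\right)^{2} = 142^{2} = 20164$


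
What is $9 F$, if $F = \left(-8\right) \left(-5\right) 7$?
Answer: $2520$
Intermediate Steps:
$F = 280$ ($F = 40 \cdot 7 = 280$)
$9 F = 9 \cdot 280 = 2520$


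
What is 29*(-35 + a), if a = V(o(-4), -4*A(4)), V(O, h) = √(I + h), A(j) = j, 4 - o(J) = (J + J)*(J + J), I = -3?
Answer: -1015 + 29*I*√19 ≈ -1015.0 + 126.41*I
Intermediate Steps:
o(J) = 4 - 4*J² (o(J) = 4 - (J + J)*(J + J) = 4 - 2*J*2*J = 4 - 4*J²)
V(O, h) = √(-3 + h)
a = I*√19 (a = √(-3 - 4*4) = √(-3 - 16) = √(-19) = I*√19 ≈ 4.3589*I)
29*(-35 + a) = 29*(-35 + I*√19) = -1015 + 29*I*√19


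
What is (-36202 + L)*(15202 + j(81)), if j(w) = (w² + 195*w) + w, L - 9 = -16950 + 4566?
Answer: -1828389703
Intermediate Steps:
L = -12375 (L = 9 + (-16950 + 4566) = 9 - 12384 = -12375)
j(w) = w² + 196*w
(-36202 + L)*(15202 + j(81)) = (-36202 - 12375)*(15202 + 81*(196 + 81)) = -48577*(15202 + 81*277) = -48577*(15202 + 22437) = -48577*37639 = -1828389703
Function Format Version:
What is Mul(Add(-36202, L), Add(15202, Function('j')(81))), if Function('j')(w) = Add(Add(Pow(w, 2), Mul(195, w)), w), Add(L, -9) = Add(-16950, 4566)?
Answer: -1828389703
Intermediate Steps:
L = -12375 (L = Add(9, Add(-16950, 4566)) = Add(9, -12384) = -12375)
Function('j')(w) = Add(Pow(w, 2), Mul(196, w))
Mul(Add(-36202, L), Add(15202, Function('j')(81))) = Mul(Add(-36202, -12375), Add(15202, Mul(81, Add(196, 81)))) = Mul(-48577, Add(15202, Mul(81, 277))) = Mul(-48577, Add(15202, 22437)) = Mul(-48577, 37639) = -1828389703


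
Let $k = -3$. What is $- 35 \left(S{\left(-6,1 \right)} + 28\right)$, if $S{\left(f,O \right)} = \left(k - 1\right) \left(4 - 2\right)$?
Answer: $-700$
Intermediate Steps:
$S{\left(f,O \right)} = -8$ ($S{\left(f,O \right)} = \left(-3 - 1\right) \left(4 - 2\right) = \left(-4\right) 2 = -8$)
$- 35 \left(S{\left(-6,1 \right)} + 28\right) = - 35 \left(-8 + 28\right) = \left(-35\right) 20 = -700$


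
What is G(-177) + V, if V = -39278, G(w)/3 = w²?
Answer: 54709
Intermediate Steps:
G(w) = 3*w²
G(-177) + V = 3*(-177)² - 39278 = 3*31329 - 39278 = 93987 - 39278 = 54709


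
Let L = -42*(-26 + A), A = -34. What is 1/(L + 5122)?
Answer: 1/7642 ≈ 0.00013086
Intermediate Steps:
L = 2520 (L = -42*(-26 - 34) = -42*(-60) = 2520)
1/(L + 5122) = 1/(2520 + 5122) = 1/7642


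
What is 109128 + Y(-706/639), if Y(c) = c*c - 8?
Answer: 44556485956/408321 ≈ 1.0912e+5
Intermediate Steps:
Y(c) = -8 + c**2 (Y(c) = c**2 - 8 = -8 + c**2)
109128 + Y(-706/639) = 109128 + (-8 + (-706/639)**2) = 109128 + (-8 + 498436/408321) = 109128 - 2768132/408321 = 44556485956/408321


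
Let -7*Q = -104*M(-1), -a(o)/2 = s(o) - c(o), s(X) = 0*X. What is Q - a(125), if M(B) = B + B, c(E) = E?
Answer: -1958/7 ≈ -279.71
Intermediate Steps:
M(B) = 2*B
s(X) = 0
a(o) = 2*o (a(o) = -2*(0 - o) = -(-2)*o = 2*o)
Q = -208/7 (Q = -(-104)*2*(-1)/7 = -(-104)*(-2)/7 = -⅐*208 = -208/7 ≈ -29.714)
Q - a(125) = -208/7 - 2*125 = -208/7 - 1*250 = -208/7 - 250 = -1958/7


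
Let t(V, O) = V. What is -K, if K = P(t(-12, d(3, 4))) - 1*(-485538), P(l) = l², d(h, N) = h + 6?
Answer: -485682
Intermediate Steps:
d(h, N) = 6 + h
K = 485682 (K = (-12)² - 1*(-485538) = 144 + 485538 = 485682)
-K = -1*485682 = -485682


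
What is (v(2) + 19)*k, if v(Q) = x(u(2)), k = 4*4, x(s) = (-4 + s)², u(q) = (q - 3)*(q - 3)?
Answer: 448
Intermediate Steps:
u(q) = (-3 + q)² (u(q) = (-3 + q)*(-3 + q) = (-3 + q)²)
k = 16
v(Q) = 9 (v(Q) = (-4 + (-3 + 2)²)² = (-4 + (-1)²)² = (-4 + 1)² = (-3)² = 9)
(v(2) + 19)*k = (9 + 19)*16 = 28*16 = 448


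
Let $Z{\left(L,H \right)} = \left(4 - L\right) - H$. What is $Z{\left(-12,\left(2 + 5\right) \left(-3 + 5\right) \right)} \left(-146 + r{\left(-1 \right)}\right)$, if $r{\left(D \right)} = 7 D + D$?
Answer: $-308$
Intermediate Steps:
$r{\left(D \right)} = 8 D$
$Z{\left(L,H \right)} = 4 - H - L$
$Z{\left(-12,\left(2 + 5\right) \left(-3 + 5\right) \right)} \left(-146 + r{\left(-1 \right)}\right) = \left(4 - \left(2 + 5\right) \left(-3 + 5\right) - -12\right) \left(-146 + 8 \left(-1\right)\right) = \left(4 - 7 \cdot 2 + 12\right) \left(-146 - 8\right) = \left(4 - 14 + 12\right) \left(-154\right) = 2 \left(-154\right) = -308$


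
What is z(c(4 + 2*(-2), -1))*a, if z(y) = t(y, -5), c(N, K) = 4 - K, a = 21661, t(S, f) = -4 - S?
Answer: -194949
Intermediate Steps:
z(y) = -4 - y
z(c(4 + 2*(-2), -1))*a = (-4 - (4 - 1*(-1)))*21661 = (-4 - (4 + 1))*21661 = (-4 - 1*5)*21661 = (-4 - 5)*21661 = -9*21661 = -194949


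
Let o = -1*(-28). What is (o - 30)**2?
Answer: 4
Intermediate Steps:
o = 28
(o - 30)**2 = (28 - 30)**2 = (-2)**2 = 4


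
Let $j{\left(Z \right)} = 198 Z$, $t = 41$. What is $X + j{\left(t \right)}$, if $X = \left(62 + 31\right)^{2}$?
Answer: $16767$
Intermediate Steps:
$X = 8649$ ($X = 93^{2} = 8649$)
$X + j{\left(t \right)} = 8649 + 198 \cdot 41 = 8649 + 8118 = 16767$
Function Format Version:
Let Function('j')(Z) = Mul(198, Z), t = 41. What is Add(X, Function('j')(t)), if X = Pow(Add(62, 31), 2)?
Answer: 16767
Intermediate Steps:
X = 8649 (X = Pow(93, 2) = 8649)
Add(X, Function('j')(t)) = Add(8649, Mul(198, 41)) = Add(8649, 8118) = 16767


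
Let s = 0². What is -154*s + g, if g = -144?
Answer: -144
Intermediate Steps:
s = 0
-154*s + g = -154*0 - 144 = 0 - 144 = -144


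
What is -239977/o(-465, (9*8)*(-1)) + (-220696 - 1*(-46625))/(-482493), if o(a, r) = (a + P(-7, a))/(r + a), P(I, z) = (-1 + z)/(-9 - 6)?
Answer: -932664945506216/3140546937 ≈ -2.9698e+5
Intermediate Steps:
P(I, z) = 1/15 - z/15 (P(I, z) = (-1 + z)/(-15) = (-1 + z)*(-1/15) = 1/15 - z/15)
o(a, r) = (1/15 + 14*a/15)/(a + r) (o(a, r) = (a + (1/15 - a/15))/(r + a) = (1/15 + 14*a/15)/(a + r))
-239977/o(-465, (9*8)*(-1)) + (-220696 - 1*(-46625))/(-482493) = -239977*15*(-465 + (9*8)*(-1))/(1 + 14*(-465)) + (-220696 - 1*(-46625))/(-482493) = -239977*15*(-465 + 72*(-1))/(1 - 6510) + (-220696 + 46625)*(-1/482493) = -239977/((1/15)*(-6509)/(-465 - 72)) - 174071*(-1/482493) = -239977/((1/15)*(-6509)/(-537)) + 174071/482493 = -239977/((1/15)*(-1/537)*(-6509)) + 174071/482493 = -239977/6509/8055 + 174071/482493 = -239977*8055/6509 + 174071/482493 = -1933014735/6509 + 174071/482493 = -932664945506216/3140546937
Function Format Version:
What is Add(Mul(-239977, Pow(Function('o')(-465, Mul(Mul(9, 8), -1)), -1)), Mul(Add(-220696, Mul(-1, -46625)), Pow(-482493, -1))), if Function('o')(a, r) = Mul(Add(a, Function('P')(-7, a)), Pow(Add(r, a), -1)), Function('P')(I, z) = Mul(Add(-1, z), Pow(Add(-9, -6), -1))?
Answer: Rational(-932664945506216, 3140546937) ≈ -2.9698e+5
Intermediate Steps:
Function('P')(I, z) = Add(Rational(1, 15), Mul(Rational(-1, 15), z)) (Function('P')(I, z) = Mul(Add(-1, z), Pow(-15, -1)) = Mul(Add(-1, z), Rational(-1, 15)) = Add(Rational(1, 15), Mul(Rational(-1, 15), z)))
Function('o')(a, r) = Mul(Pow(Add(a, r), -1), Add(Rational(1, 15), Mul(Rational(14, 15), a))) (Function('o')(a, r) = Mul(Add(a, Add(Rational(1, 15), Mul(Rational(-1, 15), a))), Pow(Add(r, a), -1)) = Mul(Add(Rational(1, 15), Mul(Rational(14, 15), a)), Pow(Add(a, r), -1)) = Mul(Pow(Add(a, r), -1), Add(Rational(1, 15), Mul(Rational(14, 15), a))))
Add(Mul(-239977, Pow(Function('o')(-465, Mul(Mul(9, 8), -1)), -1)), Mul(Add(-220696, Mul(-1, -46625)), Pow(-482493, -1))) = Add(Mul(-239977, Pow(Mul(Rational(1, 15), Pow(Add(-465, Mul(Mul(9, 8), -1)), -1), Add(1, Mul(14, -465))), -1)), Mul(Add(-220696, Mul(-1, -46625)), Pow(-482493, -1))) = Add(Mul(-239977, Pow(Mul(Rational(1, 15), Pow(Add(-465, Mul(72, -1)), -1), Add(1, -6510)), -1)), Mul(Add(-220696, 46625), Rational(-1, 482493))) = Add(Mul(-239977, Pow(Mul(Rational(1, 15), Pow(Add(-465, -72), -1), -6509), -1)), Mul(-174071, Rational(-1, 482493))) = Add(Mul(-239977, Pow(Mul(Rational(1, 15), Pow(-537, -1), -6509), -1)), Rational(174071, 482493)) = Add(Mul(-239977, Pow(Mul(Rational(1, 15), Rational(-1, 537), -6509), -1)), Rational(174071, 482493)) = Add(Mul(-239977, Pow(Rational(6509, 8055), -1)), Rational(174071, 482493)) = Add(Mul(-239977, Rational(8055, 6509)), Rational(174071, 482493)) = Add(Rational(-1933014735, 6509), Rational(174071, 482493)) = Rational(-932664945506216, 3140546937)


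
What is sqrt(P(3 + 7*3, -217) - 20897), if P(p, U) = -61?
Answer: I*sqrt(20958) ≈ 144.77*I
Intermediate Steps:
sqrt(P(3 + 7*3, -217) - 20897) = sqrt(-61 - 20897) = sqrt(-20958) = I*sqrt(20958)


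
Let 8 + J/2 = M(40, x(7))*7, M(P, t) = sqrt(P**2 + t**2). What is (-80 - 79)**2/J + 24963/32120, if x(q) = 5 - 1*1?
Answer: 65289693/31766680 + 176967*sqrt(101)/39560 ≈ 47.012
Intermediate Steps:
x(q) = 4 (x(q) = 5 - 1 = 4)
J = -16 + 56*sqrt(101) (J = -16 + 2*(sqrt(40**2 + 4**2)*7) = -16 + 2*(sqrt(1600 + 16)*7) = -16 + 2*(sqrt(1616)*7) = -16 + 2*((4*sqrt(101))*7) = -16 + 2*(28*sqrt(101)) = -16 + 56*sqrt(101) ≈ 546.79)
(-80 - 79)**2/J + 24963/32120 = (-80 - 79)**2/(-16 + 56*sqrt(101)) + 24963/32120 = (-159)**2/(-16 + 56*sqrt(101)) + 24963*(1/32120) = 25281/(-16 + 56*sqrt(101)) + 24963/32120 = 24963/32120 + 25281/(-16 + 56*sqrt(101))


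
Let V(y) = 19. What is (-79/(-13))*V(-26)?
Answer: 1501/13 ≈ 115.46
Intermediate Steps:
(-79/(-13))*V(-26) = -79/(-13)*19 = -79*(-1/13)*19 = (79/13)*19 = 1501/13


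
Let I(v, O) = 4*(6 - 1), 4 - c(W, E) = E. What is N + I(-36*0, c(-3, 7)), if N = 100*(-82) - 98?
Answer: -8278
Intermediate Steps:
c(W, E) = 4 - E
N = -8298 (N = -8200 - 98 = -8298)
I(v, O) = 20 (I(v, O) = 4*5 = 20)
N + I(-36*0, c(-3, 7)) = -8298 + 20 = -8278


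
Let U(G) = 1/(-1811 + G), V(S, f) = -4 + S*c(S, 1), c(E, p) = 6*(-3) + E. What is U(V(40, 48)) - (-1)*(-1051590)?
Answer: -983236651/935 ≈ -1.0516e+6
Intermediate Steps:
c(E, p) = -18 + E
V(S, f) = -4 + S*(-18 + S)
U(V(40, 48)) - (-1)*(-1051590) = 1/(-1811 + (-4 + 40*(-18 + 40))) - (-1)*(-1051590) = 1/(-1811 + (-4 + 40*22)) - 1*1051590 = 1/(-1811 + (-4 + 880)) - 1051590 = 1/(-1811 + 876) - 1051590 = 1/(-935) - 1051590 = -1/935 - 1051590 = -983236651/935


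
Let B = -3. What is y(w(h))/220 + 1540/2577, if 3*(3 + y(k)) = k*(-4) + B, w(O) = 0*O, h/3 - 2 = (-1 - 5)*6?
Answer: 82123/141735 ≈ 0.57941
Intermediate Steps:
h = -102 (h = 6 + 3*((-1 - 5)*6) = 6 + 3*(-6*6) = 6 + 3*(-36) = 6 - 108 = -102)
w(O) = 0
y(k) = -4 - 4*k/3 (y(k) = -3 + (k*(-4) - 3)/3 = -3 + (-4*k - 3)/3 = -3 + (-3 - 4*k)/3 = -3 + (-1 - 4*k/3) = -4 - 4*k/3)
y(w(h))/220 + 1540/2577 = (-4 - 4/3*0)/220 + 1540/2577 = (-4 + 0)*(1/220) + 1540*(1/2577) = -4*1/220 + 1540/2577 = -1/55 + 1540/2577 = 82123/141735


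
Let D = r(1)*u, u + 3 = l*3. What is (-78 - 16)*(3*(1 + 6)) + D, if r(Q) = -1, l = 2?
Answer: -1977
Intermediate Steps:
u = 3 (u = -3 + 2*3 = -3 + 6 = 3)
D = -3 (D = -1*3 = -3)
(-78 - 16)*(3*(1 + 6)) + D = (-78 - 16)*(3*(1 + 6)) - 3 = -282*7 - 3 = -94*21 - 3 = -1974 - 3 = -1977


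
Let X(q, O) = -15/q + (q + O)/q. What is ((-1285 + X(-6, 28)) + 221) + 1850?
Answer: 4709/6 ≈ 784.83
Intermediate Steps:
X(q, O) = -15/q + (O + q)/q
((-1285 + X(-6, 28)) + 221) + 1850 = ((-1285 + (-15 + 28 - 6)/(-6)) + 221) + 1850 = ((-1285 - ⅙*7) + 221) + 1850 = ((-1285 - 7/6) + 221) + 1850 = (-7717/6 + 221) + 1850 = -6391/6 + 1850 = 4709/6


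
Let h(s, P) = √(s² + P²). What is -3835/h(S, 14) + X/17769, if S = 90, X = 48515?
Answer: 48515/17769 - 3835*√2074/4148 ≈ -39.374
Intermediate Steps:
h(s, P) = √(P² + s²)
-3835/h(S, 14) + X/17769 = -3835/√(14² + 90²) + 48515/17769 = -3835/√(196 + 8100) + 48515*(1/17769) = -3835*√2074/4148 + 48515/17769 = 48515/17769 - 3835*√2074/4148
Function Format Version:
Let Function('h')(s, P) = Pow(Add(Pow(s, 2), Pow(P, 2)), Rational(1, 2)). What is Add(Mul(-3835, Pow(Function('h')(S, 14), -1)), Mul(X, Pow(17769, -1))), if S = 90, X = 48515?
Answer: Add(Rational(48515, 17769), Mul(Rational(-3835, 4148), Pow(2074, Rational(1, 2)))) ≈ -39.374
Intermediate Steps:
Function('h')(s, P) = Pow(Add(Pow(P, 2), Pow(s, 2)), Rational(1, 2))
Add(Mul(-3835, Pow(Function('h')(S, 14), -1)), Mul(X, Pow(17769, -1))) = Add(Mul(-3835, Pow(Pow(Add(Pow(14, 2), Pow(90, 2)), Rational(1, 2)), -1)), Mul(48515, Pow(17769, -1))) = Add(Mul(-3835, Pow(Pow(Add(196, 8100), Rational(1, 2)), -1)), Mul(48515, Rational(1, 17769))) = Add(Mul(-3835, Pow(Pow(8296, Rational(1, 2)), -1)), Rational(48515, 17769)) = Add(Mul(-3835, Pow(Mul(2, Pow(2074, Rational(1, 2))), -1)), Rational(48515, 17769)) = Add(Mul(-3835, Mul(Rational(1, 4148), Pow(2074, Rational(1, 2)))), Rational(48515, 17769)) = Add(Mul(Rational(-3835, 4148), Pow(2074, Rational(1, 2))), Rational(48515, 17769)) = Add(Rational(48515, 17769), Mul(Rational(-3835, 4148), Pow(2074, Rational(1, 2))))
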